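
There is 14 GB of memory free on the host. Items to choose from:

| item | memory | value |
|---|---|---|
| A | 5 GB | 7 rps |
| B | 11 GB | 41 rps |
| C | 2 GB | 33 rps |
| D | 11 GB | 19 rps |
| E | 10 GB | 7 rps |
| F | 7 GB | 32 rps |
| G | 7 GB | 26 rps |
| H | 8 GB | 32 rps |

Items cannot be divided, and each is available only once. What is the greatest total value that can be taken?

74 rps

Check high-value combinations within 14 GB:
- B+C: memory 11+2=13, value 41+33=74
- A+C+F: memory 5+2+7=14, value 7+33+32=72
- A+C+G: memory 5+2+7=14, value 7+33+26=66
Best: 74 rps.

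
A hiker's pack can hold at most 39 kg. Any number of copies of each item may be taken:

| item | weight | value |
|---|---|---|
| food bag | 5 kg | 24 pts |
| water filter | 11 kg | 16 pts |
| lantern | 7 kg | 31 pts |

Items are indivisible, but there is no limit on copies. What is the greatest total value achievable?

Best value-per-unit is food bag at 24/5; filling with it alone gives 7×24 = 168.
Optimal mix: 5×food bag + 2×lantern → weight 39, value 182.

182 pts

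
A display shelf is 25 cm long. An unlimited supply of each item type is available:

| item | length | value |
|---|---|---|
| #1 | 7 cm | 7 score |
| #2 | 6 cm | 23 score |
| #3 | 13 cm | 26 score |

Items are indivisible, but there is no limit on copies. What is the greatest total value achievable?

Best value-per-unit is #2 at 23/6, and filling with it alone uses length 4×6=24. No mix of the others beats 4×23 = 92.

92 score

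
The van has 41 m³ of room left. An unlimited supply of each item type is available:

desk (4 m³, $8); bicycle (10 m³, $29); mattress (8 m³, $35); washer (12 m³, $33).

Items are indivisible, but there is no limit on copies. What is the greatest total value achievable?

Best value-per-unit is mattress at 35/8, and filling with it alone uses volume 5×8=40. No mix of the others beats 5×35 = 175.

$175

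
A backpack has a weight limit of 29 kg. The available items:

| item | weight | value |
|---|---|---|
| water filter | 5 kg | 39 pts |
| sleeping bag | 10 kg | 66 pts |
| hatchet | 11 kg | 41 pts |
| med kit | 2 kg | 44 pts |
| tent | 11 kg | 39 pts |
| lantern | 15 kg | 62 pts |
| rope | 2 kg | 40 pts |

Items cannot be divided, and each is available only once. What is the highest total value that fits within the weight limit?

212 pts

Check high-value combinations within 29 kg:
- sleeping bag+med kit+lantern+rope: weight 10+2+15+2=29, value 66+44+62+40=212
- sleeping bag+hatchet+med kit+rope: weight 10+11+2+2=25, value 66+41+44+40=191
- water filter+sleeping bag+hatchet+med kit: weight 5+10+11+2=28, value 39+66+41+44=190
- water filter+sleeping bag+med kit+rope: weight 5+10+2+2=19, value 39+66+44+40=189
- sleeping bag+med kit+tent+rope: weight 10+2+11+2=25, value 66+44+39+40=189
Best: 212 pts.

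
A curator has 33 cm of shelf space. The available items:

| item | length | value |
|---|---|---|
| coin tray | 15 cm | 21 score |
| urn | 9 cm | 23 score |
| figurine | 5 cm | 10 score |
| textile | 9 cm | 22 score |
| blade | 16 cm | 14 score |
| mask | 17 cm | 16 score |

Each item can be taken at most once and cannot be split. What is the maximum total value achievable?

Check high-value combinations within 33 cm:
- coin tray+urn+textile: length 15+9+9=33, value 21+23+22=66
- urn+figurine+textile: length 9+5+9=23, value 23+10+22=55
- coin tray+urn+figurine: length 15+9+5=29, value 21+23+10=54
- coin tray+figurine+textile: length 15+5+9=29, value 21+10+22=53
- urn+figurine+mask: length 9+5+17=31, value 23+10+16=49
Best: 66 score.

66 score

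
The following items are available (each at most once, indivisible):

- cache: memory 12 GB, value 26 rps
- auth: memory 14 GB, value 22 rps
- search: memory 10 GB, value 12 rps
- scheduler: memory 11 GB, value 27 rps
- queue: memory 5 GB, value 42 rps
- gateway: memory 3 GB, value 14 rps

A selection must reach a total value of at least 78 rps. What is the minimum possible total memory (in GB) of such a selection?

19

Subsets with value ≥ 78, sorted by total memory:
- scheduler+queue+gateway: memory 19, value 83
- cache+queue+gateway: memory 20, value 82
Minimum memory: 19 GB.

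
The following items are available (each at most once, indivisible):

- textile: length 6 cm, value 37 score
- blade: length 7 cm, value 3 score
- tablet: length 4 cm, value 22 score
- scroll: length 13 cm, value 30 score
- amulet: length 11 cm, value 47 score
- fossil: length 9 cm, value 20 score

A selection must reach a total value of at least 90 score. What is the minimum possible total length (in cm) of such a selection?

Subsets with value ≥ 90, sorted by total length:
- textile+tablet+amulet: length 21, value 106
- textile+amulet+fossil: length 26, value 104
- textile+blade+tablet+amulet: length 28, value 109
- tablet+scroll+amulet: length 28, value 99
Minimum length: 21 cm.

21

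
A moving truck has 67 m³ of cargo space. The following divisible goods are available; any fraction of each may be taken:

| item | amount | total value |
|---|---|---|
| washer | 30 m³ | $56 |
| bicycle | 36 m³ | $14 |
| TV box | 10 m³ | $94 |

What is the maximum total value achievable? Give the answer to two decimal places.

Take in order of value per unit:
- TV box (94/10 per unit): all 10 → value 94, running total 94.00
- washer (56/30 per unit): all 30 → value 56, running total 150.00
- bicycle (14/36 per unit): 27 of 36 → value 27×14/36 = 10.5000, running total 160.50
Total 160.50.

160.50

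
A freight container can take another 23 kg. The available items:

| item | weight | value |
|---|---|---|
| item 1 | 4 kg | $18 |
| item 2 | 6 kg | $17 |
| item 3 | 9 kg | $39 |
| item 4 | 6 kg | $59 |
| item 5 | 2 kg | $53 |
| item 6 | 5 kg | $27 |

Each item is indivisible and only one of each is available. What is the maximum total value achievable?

Check high-value combinations within 23 kg:
- item 3+item 4+item 5+item 6: weight 9+6+2+5=22, value 39+59+53+27=178
- item 1+item 2+item 4+item 5+item 6: weight 4+6+6+2+5=23, value 18+17+59+53+27=174
- item 1+item 3+item 4+item 5: weight 4+9+6+2=21, value 18+39+59+53=169
- item 2+item 3+item 4+item 5: weight 6+9+6+2=23, value 17+39+59+53=168
Best: $178.

$178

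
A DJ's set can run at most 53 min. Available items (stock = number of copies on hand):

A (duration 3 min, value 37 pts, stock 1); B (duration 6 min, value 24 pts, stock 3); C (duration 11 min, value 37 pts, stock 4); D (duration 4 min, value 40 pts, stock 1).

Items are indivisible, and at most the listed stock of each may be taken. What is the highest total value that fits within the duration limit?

Top feasible selections:
- 1×A + 2×B + 3×C + 1×D: duration 52, value 236
- 1×A + 4×C + 1×D: duration 51, value 225
- 1×A + 3×B + 2×C + 1×D: duration 47, value 223
Best: 236 pts.

236 pts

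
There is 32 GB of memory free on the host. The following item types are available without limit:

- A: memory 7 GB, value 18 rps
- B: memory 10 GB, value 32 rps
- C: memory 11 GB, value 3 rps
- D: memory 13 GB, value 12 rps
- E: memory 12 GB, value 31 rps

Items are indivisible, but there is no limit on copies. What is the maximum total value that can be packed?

Best value-per-unit is B at 32/10, and filling with it alone uses memory 3×10=30. No mix of the others beats 3×32 = 96.

96 rps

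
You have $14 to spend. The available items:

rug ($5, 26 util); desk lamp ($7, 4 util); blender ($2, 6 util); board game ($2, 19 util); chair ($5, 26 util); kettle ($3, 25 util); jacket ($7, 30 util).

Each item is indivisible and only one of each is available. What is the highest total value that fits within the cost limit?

80 util

Check high-value combinations within $14:
- blender+board game+kettle+jacket: cost 2+2+3+7=14, value 6+19+25+30=80
- rug+chair+kettle: cost 5+5+3=13, value 26+26+25=77
- rug+blender+board game+chair: cost 5+2+2+5=14, value 26+6+19+26=77
Best: 80 util.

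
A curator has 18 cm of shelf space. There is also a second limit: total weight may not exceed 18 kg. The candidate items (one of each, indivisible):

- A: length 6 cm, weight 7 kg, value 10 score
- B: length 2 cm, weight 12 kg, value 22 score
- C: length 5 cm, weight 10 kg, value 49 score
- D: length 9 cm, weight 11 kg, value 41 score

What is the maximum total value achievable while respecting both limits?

Feasible sets respecting both limits:
- A+C: length 11, weight 17, value 59
- A+D: length 15, weight 18, value 51
- C: length 5, weight 10, value 49
- D: length 9, weight 11, value 41
Best: 59 score.

59 score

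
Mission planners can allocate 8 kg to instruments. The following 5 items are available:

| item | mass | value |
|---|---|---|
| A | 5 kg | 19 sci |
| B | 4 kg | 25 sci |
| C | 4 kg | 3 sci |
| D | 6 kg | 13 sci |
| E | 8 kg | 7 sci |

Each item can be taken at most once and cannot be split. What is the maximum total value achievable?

Check high-value combinations within 8 kg:
- B+C: mass 4+4=8, value 25+3=28
- B: mass 4, value 25
- A: mass 5, value 19
- D: mass 6, value 13
- E: mass 8, value 7
Best: 28 sci.

28 sci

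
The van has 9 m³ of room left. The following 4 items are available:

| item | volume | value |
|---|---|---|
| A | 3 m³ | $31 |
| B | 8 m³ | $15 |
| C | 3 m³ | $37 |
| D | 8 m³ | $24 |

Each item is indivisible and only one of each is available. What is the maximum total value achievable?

$68

This is a 0/1 knapsack; check combinations near the capacity.
- A+C: volume 3+3=6, value 31+37=68
- C: volume 3, value 37
- A: volume 3, value 31
- D: volume 8, value 24
Best: $68.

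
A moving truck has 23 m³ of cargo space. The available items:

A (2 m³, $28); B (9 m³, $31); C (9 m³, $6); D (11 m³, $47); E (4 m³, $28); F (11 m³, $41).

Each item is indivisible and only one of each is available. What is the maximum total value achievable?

$106

Check high-value combinations within 23 m³:
- A+B+D: volume 2+9+11=22, value 28+31+47=106
- A+D+E: volume 2+11+4=17, value 28+47+28=103
- A+B+F: volume 2+9+11=22, value 28+31+41=100
- A+E+F: volume 2+4+11=17, value 28+28+41=97
Best: $106.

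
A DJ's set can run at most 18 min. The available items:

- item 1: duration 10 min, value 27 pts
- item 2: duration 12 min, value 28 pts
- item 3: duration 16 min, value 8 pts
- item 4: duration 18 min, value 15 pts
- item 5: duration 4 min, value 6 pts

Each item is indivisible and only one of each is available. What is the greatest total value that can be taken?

34 pts

Check high-value combinations within 18 min:
- item 2+item 5: duration 12+4=16, value 28+6=34
- item 1+item 5: duration 10+4=14, value 27+6=33
- item 2: duration 12, value 28
- item 1: duration 10, value 27
- item 4: duration 18, value 15
Best: 34 pts.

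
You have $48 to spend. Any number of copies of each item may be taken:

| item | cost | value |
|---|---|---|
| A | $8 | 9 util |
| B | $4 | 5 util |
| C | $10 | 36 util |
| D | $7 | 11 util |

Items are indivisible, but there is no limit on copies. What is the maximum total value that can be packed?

Best value-per-unit is C at 36/10; filling with it alone gives 4×36 = 144.
Optimal mix: 4×C + 1×D → cost 47, value 155.

155 util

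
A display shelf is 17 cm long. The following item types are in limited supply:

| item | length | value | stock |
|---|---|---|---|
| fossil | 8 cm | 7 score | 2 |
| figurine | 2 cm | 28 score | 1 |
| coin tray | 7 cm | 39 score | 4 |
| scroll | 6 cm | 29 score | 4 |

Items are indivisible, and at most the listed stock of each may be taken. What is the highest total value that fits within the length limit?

Best selections within length 17 and stock limits:
- 1×figurine + 2×coin tray: length 16, value 106
- 1×figurine + 1×coin tray + 1×scroll: length 15, value 96
Best: 106 score.

106 score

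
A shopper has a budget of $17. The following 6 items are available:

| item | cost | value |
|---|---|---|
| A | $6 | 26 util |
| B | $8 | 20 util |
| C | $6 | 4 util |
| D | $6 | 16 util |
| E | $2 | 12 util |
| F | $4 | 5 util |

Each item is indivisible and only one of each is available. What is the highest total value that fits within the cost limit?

58 util

Check high-value combinations within $17:
- A+B+E: cost 6+8+2=16, value 26+20+12=58
- A+D+E: cost 6+6+2=14, value 26+16+12=54
- B+D+E: cost 8+6+2=16, value 20+16+12=48
- A+D+F: cost 6+6+4=16, value 26+16+5=47
- A+B: cost 6+8=14, value 26+20=46
Best: 58 util.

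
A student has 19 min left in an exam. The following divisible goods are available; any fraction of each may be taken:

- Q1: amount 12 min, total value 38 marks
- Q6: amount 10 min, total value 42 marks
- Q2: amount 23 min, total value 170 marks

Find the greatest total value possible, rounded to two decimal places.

140.43

Take in order of value per unit:
- Q2 (170/23 per unit): 19 of 23 → value 19×170/23 = 140.4348, running total 140.43
Total 140.43.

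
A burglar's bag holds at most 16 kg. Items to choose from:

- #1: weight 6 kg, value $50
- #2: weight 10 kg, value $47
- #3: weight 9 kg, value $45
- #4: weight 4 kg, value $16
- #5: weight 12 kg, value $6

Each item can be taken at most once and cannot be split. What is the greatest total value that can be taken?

$97

Check high-value combinations within 16 kg:
- #1+#2: weight 6+10=16, value 50+47=97
- #1+#3: weight 6+9=15, value 50+45=95
- #1+#4: weight 6+4=10, value 50+16=66
Best: $97.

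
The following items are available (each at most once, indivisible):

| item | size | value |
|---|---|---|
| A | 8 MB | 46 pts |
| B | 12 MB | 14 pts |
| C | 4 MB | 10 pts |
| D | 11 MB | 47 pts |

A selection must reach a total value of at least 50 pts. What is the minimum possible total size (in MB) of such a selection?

Subsets with value ≥ 50, sorted by total size:
- A+C: size 12, value 56
- C+D: size 15, value 57
- A+D: size 19, value 93
Minimum size: 12 MB.

12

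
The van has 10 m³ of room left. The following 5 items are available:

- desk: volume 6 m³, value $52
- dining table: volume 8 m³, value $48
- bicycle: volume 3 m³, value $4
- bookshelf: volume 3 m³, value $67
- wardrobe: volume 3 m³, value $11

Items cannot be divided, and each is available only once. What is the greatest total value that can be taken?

$119

Check high-value combinations within 10 m³:
- desk+bookshelf: volume 6+3=9, value 52+67=119
- bicycle+bookshelf+wardrobe: volume 3+3+3=9, value 4+67+11=82
- bookshelf+wardrobe: volume 3+3=6, value 67+11=78
- bicycle+bookshelf: volume 3+3=6, value 4+67=71
Best: $119.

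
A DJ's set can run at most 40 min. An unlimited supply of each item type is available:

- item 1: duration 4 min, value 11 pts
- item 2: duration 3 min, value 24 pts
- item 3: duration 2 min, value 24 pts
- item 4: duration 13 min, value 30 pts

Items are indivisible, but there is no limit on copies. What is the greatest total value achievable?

Best value-per-unit is item 3 at 24/2, and filling with it alone uses duration 20×2=40. No mix of the others beats 20×24 = 480.

480 pts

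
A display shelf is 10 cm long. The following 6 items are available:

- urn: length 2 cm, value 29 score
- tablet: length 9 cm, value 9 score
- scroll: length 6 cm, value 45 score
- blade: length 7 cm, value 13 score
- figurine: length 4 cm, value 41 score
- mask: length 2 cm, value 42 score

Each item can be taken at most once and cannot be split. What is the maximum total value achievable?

Check high-value combinations within 10 cm:
- urn+scroll+mask: length 2+6+2=10, value 29+45+42=116
- urn+figurine+mask: length 2+4+2=8, value 29+41+42=112
- scroll+mask: length 6+2=8, value 45+42=87
- scroll+figurine: length 6+4=10, value 45+41=86
- figurine+mask: length 4+2=6, value 41+42=83
Best: 116 score.

116 score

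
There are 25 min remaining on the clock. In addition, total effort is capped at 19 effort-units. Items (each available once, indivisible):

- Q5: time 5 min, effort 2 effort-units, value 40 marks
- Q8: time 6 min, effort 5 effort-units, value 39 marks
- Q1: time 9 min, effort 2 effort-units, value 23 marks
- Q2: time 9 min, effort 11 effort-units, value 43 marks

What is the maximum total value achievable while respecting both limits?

122 marks

Feasible sets respecting both limits:
- Q5+Q8+Q2: time 20, effort 18, value 122
- Q5+Q1+Q2: time 23, effort 15, value 106
- Q8+Q1+Q2: time 24, effort 18, value 105
Best: 122 marks.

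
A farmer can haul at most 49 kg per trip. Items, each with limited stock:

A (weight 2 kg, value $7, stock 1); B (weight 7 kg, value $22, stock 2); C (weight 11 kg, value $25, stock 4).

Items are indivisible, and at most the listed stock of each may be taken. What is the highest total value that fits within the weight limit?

Best selections within weight 49 and stock limits:
- 1×A + 2×B + 3×C: weight 49, value 126
- 2×B + 3×C: weight 47, value 119
- 1×A + 4×C: weight 46, value 107
Best: $126.

$126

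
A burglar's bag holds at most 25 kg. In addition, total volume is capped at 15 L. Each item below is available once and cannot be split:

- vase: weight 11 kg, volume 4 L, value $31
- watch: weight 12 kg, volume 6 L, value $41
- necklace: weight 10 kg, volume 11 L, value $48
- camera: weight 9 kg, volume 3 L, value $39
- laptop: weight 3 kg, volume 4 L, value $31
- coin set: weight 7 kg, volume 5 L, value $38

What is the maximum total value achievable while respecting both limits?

Feasible sets respecting both limits:
- watch+camera+laptop: weight 24, volume 13, value 111
- watch+laptop+coin set: weight 22, volume 15, value 110
- camera+laptop+coin set: weight 19, volume 12, value 108
Best: $111.

$111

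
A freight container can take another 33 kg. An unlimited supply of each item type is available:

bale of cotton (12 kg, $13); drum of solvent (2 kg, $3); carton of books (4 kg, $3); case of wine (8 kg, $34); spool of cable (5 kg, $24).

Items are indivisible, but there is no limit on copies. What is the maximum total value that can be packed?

$154

Best value-per-unit is spool of cable at 24/5; filling with it alone gives 6×24 = 144.
Optimal mix: 1×case of wine + 5×spool of cable → weight 33, value 154.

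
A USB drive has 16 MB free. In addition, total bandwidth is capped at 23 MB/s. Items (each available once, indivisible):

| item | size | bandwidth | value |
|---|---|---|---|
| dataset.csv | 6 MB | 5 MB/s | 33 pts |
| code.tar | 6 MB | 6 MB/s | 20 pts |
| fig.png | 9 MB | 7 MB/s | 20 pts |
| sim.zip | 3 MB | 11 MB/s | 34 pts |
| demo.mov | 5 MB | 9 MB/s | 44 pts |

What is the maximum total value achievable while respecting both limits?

Feasible sets respecting both limits:
- dataset.csv+code.tar+sim.zip: size 15, bandwidth 22, value 87
- sim.zip+demo.mov: size 8, bandwidth 20, value 78
- dataset.csv+demo.mov: size 11, bandwidth 14, value 77
Best: 87 pts.

87 pts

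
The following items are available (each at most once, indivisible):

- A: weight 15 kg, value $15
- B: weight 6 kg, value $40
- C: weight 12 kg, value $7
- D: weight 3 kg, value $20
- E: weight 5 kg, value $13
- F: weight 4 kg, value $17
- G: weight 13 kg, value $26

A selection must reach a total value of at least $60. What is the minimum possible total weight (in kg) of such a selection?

9

Subsets with value ≥ 60, sorted by total weight:
- B+D: weight 9, value 60
- B+D+F: weight 13, value 77
- B+D+E: weight 14, value 73
Minimum weight: 9 kg.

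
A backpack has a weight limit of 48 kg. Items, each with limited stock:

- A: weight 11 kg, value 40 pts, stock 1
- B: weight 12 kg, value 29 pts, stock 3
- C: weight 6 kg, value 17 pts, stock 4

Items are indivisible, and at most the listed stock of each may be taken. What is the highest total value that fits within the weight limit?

Top feasible selections:
- 1×A + 1×B + 4×C: weight 47, value 137
- 1×A + 2×B + 2×C: weight 47, value 132
Best: 137 pts.

137 pts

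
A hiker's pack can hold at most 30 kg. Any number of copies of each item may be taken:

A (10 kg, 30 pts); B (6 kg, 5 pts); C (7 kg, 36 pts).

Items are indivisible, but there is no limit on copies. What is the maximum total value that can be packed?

144 pts

Best value-per-unit is C at 36/7, and filling with it alone uses weight 4×7=28. No mix of the others beats 4×36 = 144.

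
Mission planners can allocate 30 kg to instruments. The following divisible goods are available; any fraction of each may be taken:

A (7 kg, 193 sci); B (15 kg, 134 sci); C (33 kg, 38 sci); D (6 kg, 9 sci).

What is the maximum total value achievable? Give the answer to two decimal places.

Take in order of value per unit:
- A (193/7 per unit): all 7 → value 193, running total 193.00
- B (134/15 per unit): all 15 → value 134, running total 327.00
- D (9/6 per unit): all 6 → value 9, running total 336.00
- C (38/33 per unit): 2 of 33 → value 2×38/33 = 2.3030, running total 338.30
Total 338.30.

338.30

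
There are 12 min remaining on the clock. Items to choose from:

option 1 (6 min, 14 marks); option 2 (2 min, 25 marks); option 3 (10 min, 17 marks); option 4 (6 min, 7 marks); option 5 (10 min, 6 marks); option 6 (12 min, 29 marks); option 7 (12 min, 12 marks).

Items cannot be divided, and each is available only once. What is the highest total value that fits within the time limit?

Check high-value combinations within 12 min:
- option 2+option 3: time 2+10=12, value 25+17=42
- option 1+option 2: time 6+2=8, value 14+25=39
- option 2+option 4: time 2+6=8, value 25+7=32
- option 2+option 5: time 2+10=12, value 25+6=31
Best: 42 marks.

42 marks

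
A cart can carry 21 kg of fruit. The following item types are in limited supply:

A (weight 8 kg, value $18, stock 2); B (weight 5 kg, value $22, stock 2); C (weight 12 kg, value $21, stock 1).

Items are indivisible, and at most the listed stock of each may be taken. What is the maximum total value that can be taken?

$62

Top feasible selections:
- 1×A + 2×B: weight 18, value 62
- 2×A + 1×B: weight 21, value 58
Best: $62.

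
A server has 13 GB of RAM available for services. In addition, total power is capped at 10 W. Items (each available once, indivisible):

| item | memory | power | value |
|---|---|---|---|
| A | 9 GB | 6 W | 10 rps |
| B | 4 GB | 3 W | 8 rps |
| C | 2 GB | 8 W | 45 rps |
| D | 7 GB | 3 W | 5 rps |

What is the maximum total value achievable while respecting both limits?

45 rps

Feasible sets respecting both limits:
- C: memory 2, power 8, value 45
- A+B: memory 13, power 9, value 18
- B+D: memory 11, power 6, value 13
- A: memory 9, power 6, value 10
Best: 45 rps.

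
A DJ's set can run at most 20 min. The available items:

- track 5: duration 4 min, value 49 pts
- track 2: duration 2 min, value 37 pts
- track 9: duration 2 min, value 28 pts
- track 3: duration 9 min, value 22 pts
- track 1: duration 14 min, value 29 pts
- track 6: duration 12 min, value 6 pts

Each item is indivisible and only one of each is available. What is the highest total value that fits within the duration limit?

This is a 0/1 knapsack; check combinations near the capacity.
- track 5+track 2+track 9+track 3: duration 4+2+2+9=17, value 49+37+28+22=136
- track 5+track 2+track 9+track 6: duration 4+2+2+12=20, value 49+37+28+6=120
- track 5+track 2+track 1: duration 4+2+14=20, value 49+37+29=115
- track 5+track 2+track 9: duration 4+2+2=8, value 49+37+28=114
- track 5+track 2+track 3: duration 4+2+9=15, value 49+37+22=108
Best: 136 pts.

136 pts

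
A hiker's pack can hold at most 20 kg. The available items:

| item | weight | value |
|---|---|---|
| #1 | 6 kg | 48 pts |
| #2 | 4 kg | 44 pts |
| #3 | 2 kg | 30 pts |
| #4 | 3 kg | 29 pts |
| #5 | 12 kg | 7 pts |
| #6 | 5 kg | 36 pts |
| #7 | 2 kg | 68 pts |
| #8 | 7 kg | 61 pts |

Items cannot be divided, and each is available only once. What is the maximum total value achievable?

239 pts

Check high-value combinations within 20 kg:
- #2+#3+#6+#7+#8: weight 4+2+5+2+7=20, value 44+30+36+68+61=239
- #1+#3+#4+#7+#8: weight 6+2+3+2+7=20, value 48+30+29+68+61=236
- #2+#3+#4+#7+#8: weight 4+2+3+2+7=18, value 44+30+29+68+61=232
- #1+#2+#3+#6+#7: weight 6+4+2+5+2=19, value 48+44+30+36+68=226
Best: 239 pts.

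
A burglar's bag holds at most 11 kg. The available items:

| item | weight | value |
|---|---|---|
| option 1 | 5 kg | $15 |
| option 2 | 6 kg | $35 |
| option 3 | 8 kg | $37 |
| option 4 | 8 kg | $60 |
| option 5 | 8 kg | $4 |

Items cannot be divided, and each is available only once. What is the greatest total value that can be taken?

This is a 0/1 knapsack; check combinations near the capacity.
- option 4: weight 8, value 60
- option 1+option 2: weight 5+6=11, value 15+35=50
- option 3: weight 8, value 37
Best: $60.

$60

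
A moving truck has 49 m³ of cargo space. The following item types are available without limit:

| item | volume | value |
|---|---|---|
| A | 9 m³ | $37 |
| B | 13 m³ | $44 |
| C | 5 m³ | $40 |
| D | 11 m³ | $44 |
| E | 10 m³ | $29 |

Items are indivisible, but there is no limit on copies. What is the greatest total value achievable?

Best value-per-unit is C at 40/5, and filling with it alone uses volume 9×5=45. No mix of the others beats 9×40 = 360.

$360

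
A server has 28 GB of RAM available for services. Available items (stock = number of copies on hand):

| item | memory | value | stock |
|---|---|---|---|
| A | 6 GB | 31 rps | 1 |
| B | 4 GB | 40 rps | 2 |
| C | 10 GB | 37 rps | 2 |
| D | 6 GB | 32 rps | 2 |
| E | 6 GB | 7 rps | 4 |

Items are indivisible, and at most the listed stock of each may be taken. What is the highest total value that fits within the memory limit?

Top feasible selections:
- 1×A + 2×B + 2×D: memory 26, value 175
- 2×B + 2×C: memory 28, value 154
- 2×B + 2×D + 1×E: memory 26, value 151
- 1×A + 2×B + 1×D + 1×E: memory 26, value 150
Best: 175 rps.

175 rps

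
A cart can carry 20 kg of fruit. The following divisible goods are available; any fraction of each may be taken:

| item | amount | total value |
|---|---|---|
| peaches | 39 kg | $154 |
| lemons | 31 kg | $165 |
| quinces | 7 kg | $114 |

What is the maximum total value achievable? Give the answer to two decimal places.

183.19

Take in order of value per unit:
- quinces (114/7 per unit): all 7 → value 114, running total 114.00
- lemons (165/31 per unit): 13 of 31 → value 13×165/31 = 69.1935, running total 183.19
Total 183.19.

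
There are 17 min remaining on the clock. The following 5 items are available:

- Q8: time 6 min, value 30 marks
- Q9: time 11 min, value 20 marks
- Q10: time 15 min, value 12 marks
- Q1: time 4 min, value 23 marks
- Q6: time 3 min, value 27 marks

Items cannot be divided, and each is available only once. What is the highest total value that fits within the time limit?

Check high-value combinations within 17 min:
- Q8+Q1+Q6: time 6+4+3=13, value 30+23+27=80
- Q8+Q6: time 6+3=9, value 30+27=57
- Q8+Q1: time 6+4=10, value 30+23=53
- Q1+Q6: time 4+3=7, value 23+27=50
- Q8+Q9: time 6+11=17, value 30+20=50
Best: 80 marks.

80 marks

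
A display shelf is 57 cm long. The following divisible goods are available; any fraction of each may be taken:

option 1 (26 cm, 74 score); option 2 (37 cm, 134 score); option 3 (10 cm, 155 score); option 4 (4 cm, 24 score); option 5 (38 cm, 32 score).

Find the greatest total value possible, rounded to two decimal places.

Take in order of value per unit:
- option 3 (155/10 per unit): all 10 → value 155, running total 155.00
- option 4 (24/4 per unit): all 4 → value 24, running total 179.00
- option 2 (134/37 per unit): all 37 → value 134, running total 313.00
- option 1 (74/26 per unit): 6 of 26 → value 6×74/26 = 17.0769, running total 330.08
Total 330.08.

330.08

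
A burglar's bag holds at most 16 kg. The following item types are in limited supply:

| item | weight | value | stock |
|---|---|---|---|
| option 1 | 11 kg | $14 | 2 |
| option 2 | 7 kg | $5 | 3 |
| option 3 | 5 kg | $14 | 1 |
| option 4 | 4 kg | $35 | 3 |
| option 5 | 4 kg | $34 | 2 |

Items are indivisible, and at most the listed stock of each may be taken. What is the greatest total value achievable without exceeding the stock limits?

Top feasible selections:
- 3×option 4 + 1×option 5: weight 16, value 139
- 2×option 4 + 2×option 5: weight 16, value 138
- 3×option 4: weight 12, value 105
Best: $139.

$139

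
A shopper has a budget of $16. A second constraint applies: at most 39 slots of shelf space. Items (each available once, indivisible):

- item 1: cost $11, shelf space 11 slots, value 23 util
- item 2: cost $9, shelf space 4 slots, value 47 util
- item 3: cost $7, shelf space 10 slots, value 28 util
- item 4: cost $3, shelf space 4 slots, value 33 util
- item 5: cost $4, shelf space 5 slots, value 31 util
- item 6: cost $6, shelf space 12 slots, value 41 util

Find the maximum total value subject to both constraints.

Feasible sets respecting both limits:
- item 2+item 4+item 5: cost 16, shelf space 13, value 111
- item 4+item 5+item 6: cost 13, shelf space 21, value 105
- item 3+item 4+item 6: cost 16, shelf space 26, value 102
Best: 111 util.

111 util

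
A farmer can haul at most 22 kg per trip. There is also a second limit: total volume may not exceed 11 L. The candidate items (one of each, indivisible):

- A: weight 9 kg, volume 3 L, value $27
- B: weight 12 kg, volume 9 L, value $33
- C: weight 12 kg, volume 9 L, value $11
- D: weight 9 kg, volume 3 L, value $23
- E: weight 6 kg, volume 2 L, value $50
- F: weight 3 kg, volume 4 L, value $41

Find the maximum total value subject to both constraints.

$118

Feasible sets respecting both limits:
- A+E+F: weight 18, volume 9, value 118
- D+E+F: weight 18, volume 9, value 114
- A+D+F: weight 21, volume 10, value 91
- E+F: weight 9, volume 6, value 91
Best: $118.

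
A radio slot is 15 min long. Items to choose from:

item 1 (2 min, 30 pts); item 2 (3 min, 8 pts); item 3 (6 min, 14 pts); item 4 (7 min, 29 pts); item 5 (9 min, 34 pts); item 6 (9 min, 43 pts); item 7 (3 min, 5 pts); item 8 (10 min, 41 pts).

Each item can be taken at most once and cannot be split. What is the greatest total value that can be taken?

81 pts

Check high-value combinations within 15 min:
- item 1+item 2+item 6: duration 2+3+9=14, value 30+8+43=81
- item 1+item 2+item 8: duration 2+3+10=15, value 30+8+41=79
- item 1+item 6+item 7: duration 2+9+3=14, value 30+43+5=78
- item 1+item 7+item 8: duration 2+3+10=15, value 30+5+41=76
- item 1+item 6: duration 2+9=11, value 30+43=73
Best: 81 pts.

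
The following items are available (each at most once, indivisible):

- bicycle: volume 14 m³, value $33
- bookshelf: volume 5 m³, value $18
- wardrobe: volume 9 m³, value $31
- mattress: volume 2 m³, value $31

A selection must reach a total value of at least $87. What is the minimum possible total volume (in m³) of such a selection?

25

Subsets with value ≥ 87, sorted by total volume:
- bicycle+wardrobe+mattress: volume 25, value 95
- bicycle+bookshelf+wardrobe+mattress: volume 30, value 113
Minimum volume: 25 m³.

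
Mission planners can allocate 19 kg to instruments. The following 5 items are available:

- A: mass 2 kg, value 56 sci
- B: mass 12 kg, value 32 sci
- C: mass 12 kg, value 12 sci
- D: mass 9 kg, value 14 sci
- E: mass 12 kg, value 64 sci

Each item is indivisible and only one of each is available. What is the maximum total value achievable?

120 sci

Check high-value combinations within 19 kg:
- A+E: mass 2+12=14, value 56+64=120
- A+B: mass 2+12=14, value 56+32=88
- A+D: mass 2+9=11, value 56+14=70
- A+C: mass 2+12=14, value 56+12=68
- E: mass 12, value 64
Best: 120 sci.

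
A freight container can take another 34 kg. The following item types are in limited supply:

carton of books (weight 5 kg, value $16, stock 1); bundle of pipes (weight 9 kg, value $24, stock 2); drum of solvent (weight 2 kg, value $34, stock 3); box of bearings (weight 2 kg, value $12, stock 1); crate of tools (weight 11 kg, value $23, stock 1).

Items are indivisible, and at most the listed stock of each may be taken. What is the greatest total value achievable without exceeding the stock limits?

Best selections within weight 34 and stock limits:
- 1×carton of books + 2×bundle of pipes + 3×drum of solvent + 1×box of bearings: weight 31, value 178
- 1×carton of books + 1×bundle of pipes + 3×drum of solvent + 1×box of bearings + 1×crate of tools: weight 33, value 177
- 1×carton of books + 2×bundle of pipes + 3×drum of solvent: weight 29, value 166
- 1×carton of books + 1×bundle of pipes + 3×drum of solvent + 1×crate of tools: weight 31, value 165
Best: $178.

$178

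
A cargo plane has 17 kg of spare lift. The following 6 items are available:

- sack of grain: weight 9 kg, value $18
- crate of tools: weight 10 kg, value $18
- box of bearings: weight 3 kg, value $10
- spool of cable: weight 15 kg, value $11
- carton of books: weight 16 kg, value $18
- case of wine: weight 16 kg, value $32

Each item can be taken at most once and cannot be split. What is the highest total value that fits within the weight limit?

$32

Check high-value combinations within 17 kg:
- case of wine: weight 16, value 32
- sack of grain+box of bearings: weight 9+3=12, value 18+10=28
- crate of tools+box of bearings: weight 10+3=13, value 18+10=28
Best: $32.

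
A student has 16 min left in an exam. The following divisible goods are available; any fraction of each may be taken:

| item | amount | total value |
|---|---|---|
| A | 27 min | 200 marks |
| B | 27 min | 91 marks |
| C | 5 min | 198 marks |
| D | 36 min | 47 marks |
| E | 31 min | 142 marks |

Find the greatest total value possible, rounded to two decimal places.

279.48

Take in order of value per unit:
- C (198/5 per unit): all 5 → value 198, running total 198.00
- A (200/27 per unit): 11 of 27 → value 11×200/27 = 81.4815, running total 279.48
Total 279.48.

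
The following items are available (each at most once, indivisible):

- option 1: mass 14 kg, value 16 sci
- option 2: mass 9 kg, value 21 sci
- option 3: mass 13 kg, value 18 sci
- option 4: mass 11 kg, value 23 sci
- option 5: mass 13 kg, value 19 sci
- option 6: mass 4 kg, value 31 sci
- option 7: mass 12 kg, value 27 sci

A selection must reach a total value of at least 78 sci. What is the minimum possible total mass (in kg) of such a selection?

Subsets with value ≥ 78, sorted by total mass:
- option 2+option 6+option 7: mass 25, value 79
- option 4+option 6+option 7: mass 27, value 81
- option 2+option 4+option 6+option 7: mass 36, value 102
- option 2+option 4+option 5+option 6: mass 37, value 94
Minimum mass: 25 kg.

25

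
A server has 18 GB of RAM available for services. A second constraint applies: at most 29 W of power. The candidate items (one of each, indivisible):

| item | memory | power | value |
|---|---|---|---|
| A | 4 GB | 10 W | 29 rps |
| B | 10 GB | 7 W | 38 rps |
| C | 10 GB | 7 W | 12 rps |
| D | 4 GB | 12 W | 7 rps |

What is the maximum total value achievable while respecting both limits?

74 rps

Feasible sets respecting both limits:
- A+B+D: memory 18, power 29, value 74
- A+B: memory 14, power 17, value 67
- A+C+D: memory 18, power 29, value 48
Best: 74 rps.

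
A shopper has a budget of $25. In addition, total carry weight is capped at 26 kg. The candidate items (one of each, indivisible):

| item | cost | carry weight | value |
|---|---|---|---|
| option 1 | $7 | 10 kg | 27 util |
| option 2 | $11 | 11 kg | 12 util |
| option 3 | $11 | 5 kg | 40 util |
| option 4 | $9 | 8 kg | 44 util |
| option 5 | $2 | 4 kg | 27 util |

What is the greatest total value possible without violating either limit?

Feasible sets respecting both limits:
- option 3+option 4+option 5: cost 22, carry weight 17, value 111
- option 1+option 4+option 5: cost 18, carry weight 22, value 98
- option 1+option 3+option 5: cost 20, carry weight 19, value 94
Best: 111 util.

111 util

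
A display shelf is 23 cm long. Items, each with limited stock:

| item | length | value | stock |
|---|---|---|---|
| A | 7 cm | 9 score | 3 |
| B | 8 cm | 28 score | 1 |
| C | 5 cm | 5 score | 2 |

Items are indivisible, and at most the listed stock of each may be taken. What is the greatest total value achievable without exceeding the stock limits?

46 score

Top feasible selections:
- 2×A + 1×B: length 22, value 46
- 1×A + 1×B + 1×C: length 20, value 42
- 1×B + 2×C: length 18, value 38
Best: 46 score.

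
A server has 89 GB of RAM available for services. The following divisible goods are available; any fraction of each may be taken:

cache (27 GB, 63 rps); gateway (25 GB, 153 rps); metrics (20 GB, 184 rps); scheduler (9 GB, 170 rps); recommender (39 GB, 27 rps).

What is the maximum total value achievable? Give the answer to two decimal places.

Take in order of value per unit:
- scheduler (170/9 per unit): all 9 → value 170, running total 170.00
- metrics (184/20 per unit): all 20 → value 184, running total 354.00
- gateway (153/25 per unit): all 25 → value 153, running total 507.00
- cache (63/27 per unit): all 27 → value 63, running total 570.00
- recommender (27/39 per unit): 8 of 39 → value 8×27/39 = 5.5385, running total 575.54
Total 575.54.

575.54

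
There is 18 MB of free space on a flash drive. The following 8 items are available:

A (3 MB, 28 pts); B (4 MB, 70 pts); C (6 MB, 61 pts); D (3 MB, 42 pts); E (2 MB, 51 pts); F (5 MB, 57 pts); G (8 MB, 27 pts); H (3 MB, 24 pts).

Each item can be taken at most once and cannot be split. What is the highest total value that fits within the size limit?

This is a 0/1 knapsack; check combinations near the capacity.
- A+B+C+D+E: size 3+4+6+3+2=18, value 28+70+61+42+51=252
- A+B+D+E+F: size 3+4+3+2+5=17, value 28+70+42+51+57=248
- B+C+D+E+H: size 4+6+3+2+3=18, value 70+61+42+51+24=248
- B+D+E+F+H: size 4+3+2+5+3=17, value 70+42+51+57+24=244
- B+C+E+F: size 4+6+2+5=17, value 70+61+51+57=239
Best: 252 pts.

252 pts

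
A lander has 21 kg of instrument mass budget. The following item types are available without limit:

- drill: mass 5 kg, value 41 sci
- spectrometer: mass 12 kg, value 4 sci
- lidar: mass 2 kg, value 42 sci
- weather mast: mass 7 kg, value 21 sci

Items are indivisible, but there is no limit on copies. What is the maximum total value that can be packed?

Best value-per-unit is lidar at 42/2, and filling with it alone uses mass 10×2=20. No mix of the others beats 10×42 = 420.

420 sci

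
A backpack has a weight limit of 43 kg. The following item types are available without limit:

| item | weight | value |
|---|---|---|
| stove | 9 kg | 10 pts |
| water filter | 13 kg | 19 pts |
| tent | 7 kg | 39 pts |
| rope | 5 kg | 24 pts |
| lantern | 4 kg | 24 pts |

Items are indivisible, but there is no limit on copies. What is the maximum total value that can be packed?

255 pts

Best value-per-unit is lantern at 24/4; filling with it alone gives 10×24 = 240.
Optimal mix: 1×tent + 9×lantern → weight 43, value 255.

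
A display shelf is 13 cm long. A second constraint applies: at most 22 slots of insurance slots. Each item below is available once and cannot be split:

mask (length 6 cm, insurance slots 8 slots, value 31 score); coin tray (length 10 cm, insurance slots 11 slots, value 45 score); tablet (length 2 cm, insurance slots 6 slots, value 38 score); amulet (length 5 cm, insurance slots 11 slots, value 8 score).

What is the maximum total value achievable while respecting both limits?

Feasible sets respecting both limits:
- coin tray+tablet: length 12, insurance slots 17, value 83
- mask+tablet: length 8, insurance slots 14, value 69
- tablet+amulet: length 7, insurance slots 17, value 46
Best: 83 score.

83 score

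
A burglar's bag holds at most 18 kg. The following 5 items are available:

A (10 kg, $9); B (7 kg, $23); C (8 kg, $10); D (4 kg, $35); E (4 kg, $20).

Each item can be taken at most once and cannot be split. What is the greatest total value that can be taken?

Check high-value combinations within 18 kg:
- B+D+E: weight 7+4+4=15, value 23+35+20=78
- C+D+E: weight 8+4+4=16, value 10+35+20=65
- A+D+E: weight 10+4+4=18, value 9+35+20=64
Best: $78.

$78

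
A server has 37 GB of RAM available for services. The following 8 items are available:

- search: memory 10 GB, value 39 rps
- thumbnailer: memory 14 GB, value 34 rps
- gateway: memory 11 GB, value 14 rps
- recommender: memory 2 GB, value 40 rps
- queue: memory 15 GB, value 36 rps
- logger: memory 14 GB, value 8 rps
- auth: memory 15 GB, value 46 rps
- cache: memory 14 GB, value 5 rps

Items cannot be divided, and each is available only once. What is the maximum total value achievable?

127 rps

Check high-value combinations within 37 GB:
- search+thumbnailer+gateway+recommender: memory 10+14+11+2=37, value 39+34+14+40=127
- search+recommender+auth: memory 10+2+15=27, value 39+40+46=125
- recommender+queue+auth: memory 2+15+15=32, value 40+36+46=122
- thumbnailer+recommender+auth: memory 14+2+15=31, value 34+40+46=120
- search+recommender+queue: memory 10+2+15=27, value 39+40+36=115
Best: 127 rps.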